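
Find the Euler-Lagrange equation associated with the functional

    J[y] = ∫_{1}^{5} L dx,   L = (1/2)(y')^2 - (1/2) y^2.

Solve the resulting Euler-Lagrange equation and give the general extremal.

The Lagrangian is L = (1/2)(y')^2 - (1/2) y^2.
∂L/∂y = -y.
∂L/∂y' = y'.
The Euler-Lagrange equation d/dx(∂L/∂y') − ∂L/∂y = 0 becomes:
    y'' + y = 0
General solution: y(x) = A sin(x) + B cos(x), where A and B are arbitrary constants fixed by the endpoint conditions.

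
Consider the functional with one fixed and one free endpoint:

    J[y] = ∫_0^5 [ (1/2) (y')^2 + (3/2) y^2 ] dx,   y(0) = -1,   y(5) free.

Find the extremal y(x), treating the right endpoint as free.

The Lagrangian L = (1/2) (y')^2 + (3/2) y^2 gives
    ∂L/∂y = 3 y,   ∂L/∂y' = y'.
Euler-Lagrange: y'' − 3 y = 0.
With k = sqrt(3), the general solution is
    y(x) = A cosh(sqrt(3) x) + B sinh(sqrt(3) x).
Fixed left endpoint y(0) = -1 ⇒ A = -1.
The right endpoint x = 5 is free, so the natural (transversality) condition is ∂L/∂y' |_{x=5} = 0, i.e. y'(5) = 0.
Compute y'(x) = A k sinh(k x) + B k cosh(k x), so
    y'(5) = A k sinh(k·5) + B k cosh(k·5) = 0
    ⇒ B = −A tanh(k·5) = tanh(sqrt(3)·5).
Therefore the extremal is
    y(x) = −cosh(sqrt(3) x) + tanh(sqrt(3)·5) sinh(sqrt(3) x).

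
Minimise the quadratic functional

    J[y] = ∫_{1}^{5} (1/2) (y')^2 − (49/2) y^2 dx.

The Lagrangian is L = (1/2) (y')^2 − (49/2) y^2.
Compute ∂L/∂y = -49y, ∂L/∂y' = y'.
The Euler-Lagrange equation d/dx(∂L/∂y') − ∂L/∂y = 0 reduces to
    y'' + 49 y = 0.
Its general solution is
    y(x) = A sin(7x) + B cos(7x),
with A, B fixed by the endpoint conditions.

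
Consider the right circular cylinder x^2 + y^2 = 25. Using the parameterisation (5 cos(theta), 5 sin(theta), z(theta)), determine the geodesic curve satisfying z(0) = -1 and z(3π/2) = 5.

Parameterise the cylinder of radius R = 5 as
    r(θ) = (5 cos θ, 5 sin θ, z(θ)).
The arc-length element is
    ds = sqrt(25 + (dz/dθ)^2) dθ,
so the Lagrangian is L = sqrt(25 + z'^2).
L depends on z' only, not on z or θ, so ∂L/∂z = 0 and
    ∂L/∂z' = z' / sqrt(25 + z'^2).
The Euler-Lagrange equation gives
    d/dθ( z' / sqrt(25 + z'^2) ) = 0,
so z' is constant. Integrating once:
    z(θ) = a θ + b,
a helix on the cylinder (a straight line when the cylinder is unrolled). The constants a, b are determined by the endpoint conditions.
With endpoint conditions z(0) = -1 and z(3π/2) = 5: from z(0) = b we get b = -1, and a·3π/2 + -1 = 5 gives a = 4/π, so
    z(θ) = (4/π) θ − 1.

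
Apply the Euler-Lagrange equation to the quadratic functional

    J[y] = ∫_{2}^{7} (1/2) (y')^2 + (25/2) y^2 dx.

The Lagrangian is L = (1/2) (y')^2 + (25/2) y^2.
Compute ∂L/∂y = 25y, ∂L/∂y' = y'.
The Euler-Lagrange equation d/dx(∂L/∂y') − ∂L/∂y = 0 reduces to
    y'' − 25 y = 0.
Its general solution is
    y(x) = A e^(5x) + B e^(−5x),
with A, B fixed by the endpoint conditions.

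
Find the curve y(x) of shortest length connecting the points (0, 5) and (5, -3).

Arc-length functional: J[y] = ∫ sqrt(1 + (y')^2) dx.
Lagrangian L = sqrt(1 + (y')^2) has no explicit y dependence, so ∂L/∂y = 0 and the Euler-Lagrange equation gives
    d/dx( y' / sqrt(1 + (y')^2) ) = 0  ⇒  y' / sqrt(1 + (y')^2) = const.
Hence y' is constant, so y(x) is affine.
Fitting the endpoints (0, 5) and (5, -3):
    slope m = ((-3) − 5) / (5 − 0) = -8/5,
    intercept c = 5 − m·0 = 5.
Extremal: y(x) = (-8/5) x + 5.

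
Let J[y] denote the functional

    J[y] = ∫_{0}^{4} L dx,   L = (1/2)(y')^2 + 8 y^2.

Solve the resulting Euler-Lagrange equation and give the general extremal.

The Lagrangian is L = (1/2)(y')^2 + 8 y^2.
∂L/∂y = 16y.
∂L/∂y' = y'.
The Euler-Lagrange equation d/dx(∂L/∂y') − ∂L/∂y = 0 becomes:
    y'' - 16 y = 0
General solution: y(x) = A e^(4x) + B e^(-4x), where A and B are arbitrary constants fixed by the endpoint conditions.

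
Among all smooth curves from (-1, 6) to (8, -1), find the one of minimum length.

Arc-length functional: J[y] = ∫ sqrt(1 + (y')^2) dx.
Lagrangian L = sqrt(1 + (y')^2) has no explicit y dependence, so ∂L/∂y = 0 and the Euler-Lagrange equation gives
    d/dx( y' / sqrt(1 + (y')^2) ) = 0  ⇒  y' / sqrt(1 + (y')^2) = const.
Hence y' is constant, so y(x) is affine.
Fitting the endpoints (-1, 6) and (8, -1):
    slope m = ((-1) − 6) / (8 − (-1)) = -7/9,
    intercept c = 6 − m·(-1) = 47/9.
Extremal: y(x) = (-7/9) x + 47/9.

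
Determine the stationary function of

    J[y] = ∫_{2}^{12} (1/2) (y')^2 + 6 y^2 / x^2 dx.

The Lagrangian is L = (1/2) (y')^2 + 6 y^2 / x^2.
Compute ∂L/∂y = 12y/x^2, ∂L/∂y' = y'.
The Euler-Lagrange equation d/dx(∂L/∂y') − ∂L/∂y = 0 reduces to
    y'' − 12/x^2 · y = 0  (x > 0).
Its general solution is
    y(x) = A x^4 + B x^(-3),
with A, B fixed by the endpoint conditions.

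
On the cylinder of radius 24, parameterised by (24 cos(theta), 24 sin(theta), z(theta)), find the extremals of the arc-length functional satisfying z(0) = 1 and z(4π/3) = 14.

Parameterise the cylinder of radius R = 24 as
    r(θ) = (24 cos θ, 24 sin θ, z(θ)).
The arc-length element is
    ds = sqrt(576 + (dz/dθ)^2) dθ,
so the Lagrangian is L = sqrt(576 + z'^2).
L depends on z' only, not on z or θ, so ∂L/∂z = 0 and
    ∂L/∂z' = z' / sqrt(576 + z'^2).
The Euler-Lagrange equation gives
    d/dθ( z' / sqrt(576 + z'^2) ) = 0,
so z' is constant. Integrating once:
    z(θ) = a θ + b,
a helix on the cylinder (a straight line when the cylinder is unrolled). The constants a, b are determined by the endpoint conditions.
With endpoint conditions z(0) = 1 and z(4π/3) = 14: from z(0) = b we get b = 1, and a·4π/3 + 1 = 14 gives a = 39/(4π), so
    z(θ) = (39/(4π)) θ + 1.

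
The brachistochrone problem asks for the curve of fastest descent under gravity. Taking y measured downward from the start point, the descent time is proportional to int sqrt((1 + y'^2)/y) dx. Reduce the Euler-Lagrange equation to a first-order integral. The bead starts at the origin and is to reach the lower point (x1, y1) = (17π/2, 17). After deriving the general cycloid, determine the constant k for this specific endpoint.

The Lagrangian L = sqrt((1 + y'^2) / y) has no explicit x dependence, so the Beltrami identity applies:
    L − y' ∂L/∂y' = C.
Compute ∂L/∂y' = y' / sqrt(y (1 + y'^2)).
Substitute:
    sqrt((1 + y'^2)/y) − y'·y' / sqrt(y (1 + y'^2))
    = (1 + y'^2) / sqrt(y (1 + y'^2)) − y'^2 / sqrt(y (1 + y'^2))
    = 1 / sqrt(y (1 + y'^2)) = C.
Squaring and rearranging gives the first integral
    y (1 + y'^2) = 1/C^2 =: k   (constant).
Solving this first-order ODE by the substitution
    y = (k/2)(1 − cos θ)
yields the cycloid parameterisation
    x(θ) = (k/2)(θ − sin θ),   y(θ) = (k/2)(1 − cos θ).
The constant k is fixed by the endpoint condition.
Now fit the given lower endpoint (x1, y1) = (17π/2, 17). At the bottom of the first arch (θ = π), the parametric equations give
    y(π) = (k/2)(1 − cos π) = k,
    x(π) = (k/2)(π − sin π) = kπ/2.
Matching y(π) = 17 gives k = 17, consistent with x(π) = 17π/2. Therefore the specific cycloid is
    x(θ) = (17/2)(θ − sin θ),   y(θ) = (17/2)(1 − cos θ).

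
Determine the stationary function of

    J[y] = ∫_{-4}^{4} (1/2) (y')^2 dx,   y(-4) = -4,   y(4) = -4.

The Lagrangian is L = (1/2) (y')^2.
Compute ∂L/∂y = 0, ∂L/∂y' = y'.
The Euler-Lagrange equation d/dx(∂L/∂y') − ∂L/∂y = 0 reduces to
    y'' = 0.
Its general solution is
    y(x) = A x + B,
with A, B fixed by the endpoint conditions.
Applying the endpoint conditions y(-4) = -4 and y(4) = -4: solve A·-4 + B = -4 and A·4 + B = -4. Subtracting gives A(4 − -4) = -4 − -4, so A = 0, and B = -4 − A·-4 = -4. Therefore
    y(x) = -4.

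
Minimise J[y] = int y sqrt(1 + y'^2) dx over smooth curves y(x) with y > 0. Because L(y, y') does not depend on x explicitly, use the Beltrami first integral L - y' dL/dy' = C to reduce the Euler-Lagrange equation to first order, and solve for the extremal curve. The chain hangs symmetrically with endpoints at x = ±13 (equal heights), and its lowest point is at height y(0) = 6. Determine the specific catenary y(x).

The Lagrangian L(y, y') = y sqrt(1 + y'^2) has no explicit x dependence, so the Beltrami identity applies:
    L − y' ∂L/∂y' = C.
Compute ∂L/∂y' = y · y' / sqrt(1 + y'^2). Then
    L − y' ∂L/∂y'
    = y sqrt(1 + y'^2) − y · y'^2 / sqrt(1 + y'^2)
    = y (1 + y'^2 − y'^2) / sqrt(1 + y'^2)
    = y / sqrt(1 + y'^2) = C.
Squaring gives y^2 = C^2 (1 + y'^2), i.e.
    y'^2 = y^2 / C^2 − 1.
Separating variables,
    dy / sqrt(y^2 − C^2) = dx / C,
and integrating gives arccosh(y / C) = (x − a)/C, so
    y(x) = C cosh((x − a)/C),
the catenary. The constants C and a are fixed by the two endpoint conditions (and, for the hanging-chain problem, the length constraint selects C).
Now fit the given data. The endpoints x = ±13 are symmetric at equal height, so the catenary is even about its minimum: a = 0 and y(x) = C cosh(x/C). The lowest point is y(0) = C cosh(0) = C, and we are told y(0) = 6, so C = 6. Therefore
    y(x) = 6 cosh(x/6),
and at the endpoints
    y(±13) = 6 cosh(13/6).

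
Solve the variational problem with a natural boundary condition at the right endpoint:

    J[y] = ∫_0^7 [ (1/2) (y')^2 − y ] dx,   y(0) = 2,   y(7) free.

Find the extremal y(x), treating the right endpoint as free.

The Lagrangian L = (1/2) (y')^2 − y gives
    ∂L/∂y = −1,   ∂L/∂y' = y'.
Euler-Lagrange: d/dx(y') − (−1) = 0, i.e. y'' + 1 = 0, so
    y(x) = −(1/2) x^2 + C1 x + C2.
Fixed left endpoint y(0) = 2 ⇒ C2 = 2.
The right endpoint x = 7 is free, so the natural (transversality) condition is ∂L/∂y' |_{x=7} = 0, i.e. y'(7) = 0.
Compute y'(x) = −1 x + C1, so y'(7) = −7 + C1 = 0 ⇒ C1 = 7.
Therefore the extremal is
    y(x) = −x^2/2 + 7 x + 2.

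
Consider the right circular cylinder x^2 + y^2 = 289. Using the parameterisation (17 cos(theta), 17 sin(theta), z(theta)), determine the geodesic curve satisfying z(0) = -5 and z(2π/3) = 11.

Parameterise the cylinder of radius R = 17 as
    r(θ) = (17 cos θ, 17 sin θ, z(θ)).
The arc-length element is
    ds = sqrt(289 + (dz/dθ)^2) dθ,
so the Lagrangian is L = sqrt(289 + z'^2).
L depends on z' only, not on z or θ, so ∂L/∂z = 0 and
    ∂L/∂z' = z' / sqrt(289 + z'^2).
The Euler-Lagrange equation gives
    d/dθ( z' / sqrt(289 + z'^2) ) = 0,
so z' is constant. Integrating once:
    z(θ) = a θ + b,
a helix on the cylinder (a straight line when the cylinder is unrolled). The constants a, b are determined by the endpoint conditions.
With endpoint conditions z(0) = -5 and z(2π/3) = 11: from z(0) = b we get b = -5, and a·2π/3 + -5 = 11 gives a = 24/π, so
    z(θ) = (24/π) θ − 5.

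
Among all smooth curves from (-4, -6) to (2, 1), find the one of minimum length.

Arc-length functional: J[y] = ∫ sqrt(1 + (y')^2) dx.
Lagrangian L = sqrt(1 + (y')^2) has no explicit y dependence, so ∂L/∂y = 0 and the Euler-Lagrange equation gives
    d/dx( y' / sqrt(1 + (y')^2) ) = 0  ⇒  y' / sqrt(1 + (y')^2) = const.
Hence y' is constant, so y(x) is affine.
Fitting the endpoints (-4, -6) and (2, 1):
    slope m = (1 − (-6)) / (2 − (-4)) = 7/6,
    intercept c = (-6) − m·(-4) = -4/3.
Extremal: y(x) = (7/6) x - 4/3.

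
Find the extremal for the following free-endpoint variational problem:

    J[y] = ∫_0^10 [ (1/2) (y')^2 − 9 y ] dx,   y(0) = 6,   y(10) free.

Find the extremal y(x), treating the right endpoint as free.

The Lagrangian L = (1/2) (y')^2 − 9 y gives
    ∂L/∂y = −9,   ∂L/∂y' = y'.
Euler-Lagrange: d/dx(y') − (−9) = 0, i.e. y'' + 9 = 0, so
    y(x) = −(9/2) x^2 + C1 x + C2.
Fixed left endpoint y(0) = 6 ⇒ C2 = 6.
The right endpoint x = 10 is free, so the natural (transversality) condition is ∂L/∂y' |_{x=10} = 0, i.e. y'(10) = 0.
Compute y'(x) = −9 x + C1, so y'(10) = −90 + C1 = 0 ⇒ C1 = 90.
Therefore the extremal is
    y(x) = −(9/2) x^2 + 90 x + 6.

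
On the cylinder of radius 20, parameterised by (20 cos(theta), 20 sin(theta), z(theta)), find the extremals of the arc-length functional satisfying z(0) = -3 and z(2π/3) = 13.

Parameterise the cylinder of radius R = 20 as
    r(θ) = (20 cos θ, 20 sin θ, z(θ)).
The arc-length element is
    ds = sqrt(400 + (dz/dθ)^2) dθ,
so the Lagrangian is L = sqrt(400 + z'^2).
L depends on z' only, not on z or θ, so ∂L/∂z = 0 and
    ∂L/∂z' = z' / sqrt(400 + z'^2).
The Euler-Lagrange equation gives
    d/dθ( z' / sqrt(400 + z'^2) ) = 0,
so z' is constant. Integrating once:
    z(θ) = a θ + b,
a helix on the cylinder (a straight line when the cylinder is unrolled). The constants a, b are determined by the endpoint conditions.
With endpoint conditions z(0) = -3 and z(2π/3) = 13: from z(0) = b we get b = -3, and a·2π/3 + -3 = 13 gives a = 24/π, so
    z(θ) = (24/π) θ − 3.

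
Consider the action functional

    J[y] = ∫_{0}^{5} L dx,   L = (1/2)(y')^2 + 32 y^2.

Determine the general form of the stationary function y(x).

The Lagrangian is L = (1/2)(y')^2 + 32 y^2.
∂L/∂y = 64y.
∂L/∂y' = y'.
The Euler-Lagrange equation d/dx(∂L/∂y') − ∂L/∂y = 0 becomes:
    y'' - 64 y = 0
General solution: y(x) = A e^(8x) + B e^(-8x), where A and B are arbitrary constants fixed by the endpoint conditions.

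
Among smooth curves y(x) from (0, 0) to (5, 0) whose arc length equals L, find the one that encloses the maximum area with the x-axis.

Set up the augmented Lagrangian using a multiplier λ for the length constraint:
    F(y, y') = y − λ sqrt(1 + y'^2).
F has no explicit x dependence, so the Beltrami identity yields a first integral
    F − y' ∂F/∂y' = C.
Compute ∂F/∂y' = −λ y' / sqrt(1 + y'^2). Then
    y − λ sqrt(1 + y'^2) + λ y'^2 / sqrt(1 + y'^2) = C
    ⇒  y − λ / sqrt(1 + y'^2) = C.
Solving for y' and integrating gives
    (x − a)^2 + (y − b)^2 = λ^2,
a circular arc of radius λ. The constants a, b are determined by the endpoint conditions y(0) = y(5) = 0, and λ is fixed implicitly by the length constraint
    ∫_{0}^{5} sqrt(1 + y'^2) dx = L.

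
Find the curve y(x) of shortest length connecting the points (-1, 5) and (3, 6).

Arc-length functional: J[y] = ∫ sqrt(1 + (y')^2) dx.
Lagrangian L = sqrt(1 + (y')^2) has no explicit y dependence, so ∂L/∂y = 0 and the Euler-Lagrange equation gives
    d/dx( y' / sqrt(1 + (y')^2) ) = 0  ⇒  y' / sqrt(1 + (y')^2) = const.
Hence y' is constant, so y(x) is affine.
Fitting the endpoints (-1, 5) and (3, 6):
    slope m = (6 − 5) / (3 − (-1)) = 1/4,
    intercept c = 5 − m·(-1) = 21/4.
Extremal: y(x) = (1/4) x + 21/4.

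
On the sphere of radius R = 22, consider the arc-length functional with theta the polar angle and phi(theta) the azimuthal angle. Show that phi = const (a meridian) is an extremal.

On the sphere of radius R = 22 with spherical coordinates (θ, φ), the induced metric is
    ds^2 = 484(dθ^2 + sin^2(θ) dφ^2).
Using θ as the parameter, the arc-length functional becomes
    J[φ] = ∫ 22 sqrt(1 + sin^2(θ) (dφ/dθ)^2) dθ.
So L = 22 sqrt(1 + sin^2(θ) φ'^2). Compute
    ∂L/∂φ = 0  (L has no explicit φ dependence),
    ∂L/∂φ' = 22 sin^2(θ) φ' / sqrt(1 + sin^2(θ) φ'^2).
For the candidate φ(θ) = c (constant), φ' = 0, so ∂L/∂φ' evaluated along the candidate vanishes, and ∂L/∂φ is identically zero. Hence
    d/dθ(∂L/∂φ') − ∂L/∂φ = 0
is satisfied. Therefore meridians φ = const are extremals of arc length — they are geodesics on the sphere.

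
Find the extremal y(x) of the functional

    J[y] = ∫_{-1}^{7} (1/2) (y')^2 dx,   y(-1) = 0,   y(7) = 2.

The Lagrangian is L = (1/2) (y')^2.
Compute ∂L/∂y = 0, ∂L/∂y' = y'.
The Euler-Lagrange equation d/dx(∂L/∂y') − ∂L/∂y = 0 reduces to
    y'' = 0.
Its general solution is
    y(x) = A x + B,
with A, B fixed by the endpoint conditions.
Applying the endpoint conditions y(-1) = 0 and y(7) = 2: solve A·-1 + B = 0 and A·7 + B = 2. Subtracting gives A(7 − -1) = 2 − 0, so A = 1/4, and B = 0 − A·-1 = 1/4. Therefore
    y(x) = (1/4) x + 1/4.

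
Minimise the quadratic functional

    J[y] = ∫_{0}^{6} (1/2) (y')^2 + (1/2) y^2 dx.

The Lagrangian is L = (1/2) (y')^2 + (1/2) y^2.
Compute ∂L/∂y = y, ∂L/∂y' = y'.
The Euler-Lagrange equation d/dx(∂L/∂y') − ∂L/∂y = 0 reduces to
    y'' − y = 0.
Its general solution is
    y(x) = A e^x + B e^(−x),
with A, B fixed by the endpoint conditions.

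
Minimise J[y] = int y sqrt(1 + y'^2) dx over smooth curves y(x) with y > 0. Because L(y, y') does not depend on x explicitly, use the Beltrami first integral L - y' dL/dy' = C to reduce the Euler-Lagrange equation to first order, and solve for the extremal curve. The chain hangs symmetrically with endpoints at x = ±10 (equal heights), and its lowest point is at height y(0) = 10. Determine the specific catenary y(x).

The Lagrangian L(y, y') = y sqrt(1 + y'^2) has no explicit x dependence, so the Beltrami identity applies:
    L − y' ∂L/∂y' = C.
Compute ∂L/∂y' = y · y' / sqrt(1 + y'^2). Then
    L − y' ∂L/∂y'
    = y sqrt(1 + y'^2) − y · y'^2 / sqrt(1 + y'^2)
    = y (1 + y'^2 − y'^2) / sqrt(1 + y'^2)
    = y / sqrt(1 + y'^2) = C.
Squaring gives y^2 = C^2 (1 + y'^2), i.e.
    y'^2 = y^2 / C^2 − 1.
Separating variables,
    dy / sqrt(y^2 − C^2) = dx / C,
and integrating gives arccosh(y / C) = (x − a)/C, so
    y(x) = C cosh((x − a)/C),
the catenary. The constants C and a are fixed by the two endpoint conditions (and, for the hanging-chain problem, the length constraint selects C).
Now fit the given data. The endpoints x = ±10 are symmetric at equal height, so the catenary is even about its minimum: a = 0 and y(x) = C cosh(x/C). The lowest point is y(0) = C cosh(0) = C, and we are told y(0) = 10, so C = 10. Therefore
    y(x) = 10 cosh(x/10),
and at the endpoints
    y(±10) = 10 cosh(10/10).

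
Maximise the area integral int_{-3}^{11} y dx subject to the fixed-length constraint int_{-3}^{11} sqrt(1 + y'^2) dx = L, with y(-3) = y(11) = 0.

Set up the augmented Lagrangian using a multiplier λ for the length constraint:
    F(y, y') = y − λ sqrt(1 + y'^2).
F has no explicit x dependence, so the Beltrami identity yields a first integral
    F − y' ∂F/∂y' = C.
Compute ∂F/∂y' = −λ y' / sqrt(1 + y'^2). Then
    y − λ sqrt(1 + y'^2) + λ y'^2 / sqrt(1 + y'^2) = C
    ⇒  y − λ / sqrt(1 + y'^2) = C.
Solving for y' and integrating gives
    (x − a)^2 + (y − b)^2 = λ^2,
a circular arc of radius λ. The constants a, b are determined by the endpoint conditions y(-3) = y(11) = 0, and λ is fixed implicitly by the length constraint
    ∫_{-3}^{11} sqrt(1 + y'^2) dx = L.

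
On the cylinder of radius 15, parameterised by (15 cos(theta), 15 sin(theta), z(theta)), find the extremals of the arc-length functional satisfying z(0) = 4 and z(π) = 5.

Parameterise the cylinder of radius R = 15 as
    r(θ) = (15 cos θ, 15 sin θ, z(θ)).
The arc-length element is
    ds = sqrt(225 + (dz/dθ)^2) dθ,
so the Lagrangian is L = sqrt(225 + z'^2).
L depends on z' only, not on z or θ, so ∂L/∂z = 0 and
    ∂L/∂z' = z' / sqrt(225 + z'^2).
The Euler-Lagrange equation gives
    d/dθ( z' / sqrt(225 + z'^2) ) = 0,
so z' is constant. Integrating once:
    z(θ) = a θ + b,
a helix on the cylinder (a straight line when the cylinder is unrolled). The constants a, b are determined by the endpoint conditions.
With endpoint conditions z(0) = 4 and z(π) = 5: from z(0) = b we get b = 4, and a·π + 4 = 5 gives a = 1/π, so
    z(θ) = (1/π) θ + 4.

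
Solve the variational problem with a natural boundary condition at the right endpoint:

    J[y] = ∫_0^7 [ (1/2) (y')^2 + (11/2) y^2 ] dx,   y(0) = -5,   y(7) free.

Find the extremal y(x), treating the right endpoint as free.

The Lagrangian L = (1/2) (y')^2 + (11/2) y^2 gives
    ∂L/∂y = 11 y,   ∂L/∂y' = y'.
Euler-Lagrange: y'' − 11 y = 0.
With k = sqrt(11), the general solution is
    y(x) = A cosh(sqrt(11) x) + B sinh(sqrt(11) x).
Fixed left endpoint y(0) = -5 ⇒ A = -5.
The right endpoint x = 7 is free, so the natural (transversality) condition is ∂L/∂y' |_{x=7} = 0, i.e. y'(7) = 0.
Compute y'(x) = A k sinh(k x) + B k cosh(k x), so
    y'(7) = A k sinh(k·7) + B k cosh(k·7) = 0
    ⇒ B = −A tanh(k·7) = 5 tanh(sqrt(11)·7).
Therefore the extremal is
    y(x) = −5 cosh(sqrt(11) x) + 5 tanh(sqrt(11)·7) sinh(sqrt(11) x).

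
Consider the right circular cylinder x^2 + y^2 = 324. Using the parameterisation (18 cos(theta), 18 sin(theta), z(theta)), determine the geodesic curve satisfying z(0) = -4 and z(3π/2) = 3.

Parameterise the cylinder of radius R = 18 as
    r(θ) = (18 cos θ, 18 sin θ, z(θ)).
The arc-length element is
    ds = sqrt(324 + (dz/dθ)^2) dθ,
so the Lagrangian is L = sqrt(324 + z'^2).
L depends on z' only, not on z or θ, so ∂L/∂z = 0 and
    ∂L/∂z' = z' / sqrt(324 + z'^2).
The Euler-Lagrange equation gives
    d/dθ( z' / sqrt(324 + z'^2) ) = 0,
so z' is constant. Integrating once:
    z(θ) = a θ + b,
a helix on the cylinder (a straight line when the cylinder is unrolled). The constants a, b are determined by the endpoint conditions.
With endpoint conditions z(0) = -4 and z(3π/2) = 3: from z(0) = b we get b = -4, and a·3π/2 + -4 = 3 gives a = 14/(3π), so
    z(θ) = (14/(3π)) θ − 4.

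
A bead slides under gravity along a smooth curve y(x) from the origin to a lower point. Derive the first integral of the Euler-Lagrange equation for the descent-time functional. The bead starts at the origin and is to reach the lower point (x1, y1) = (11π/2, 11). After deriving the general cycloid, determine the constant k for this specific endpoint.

The Lagrangian L = sqrt((1 + y'^2) / y) has no explicit x dependence, so the Beltrami identity applies:
    L − y' ∂L/∂y' = C.
Compute ∂L/∂y' = y' / sqrt(y (1 + y'^2)).
Substitute:
    sqrt((1 + y'^2)/y) − y'·y' / sqrt(y (1 + y'^2))
    = (1 + y'^2) / sqrt(y (1 + y'^2)) − y'^2 / sqrt(y (1 + y'^2))
    = 1 / sqrt(y (1 + y'^2)) = C.
Squaring and rearranging gives the first integral
    y (1 + y'^2) = 1/C^2 =: k   (constant).
Solving this first-order ODE by the substitution
    y = (k/2)(1 − cos θ)
yields the cycloid parameterisation
    x(θ) = (k/2)(θ − sin θ),   y(θ) = (k/2)(1 − cos θ).
The constant k is fixed by the endpoint condition.
Now fit the given lower endpoint (x1, y1) = (11π/2, 11). At the bottom of the first arch (θ = π), the parametric equations give
    y(π) = (k/2)(1 − cos π) = k,
    x(π) = (k/2)(π − sin π) = kπ/2.
Matching y(π) = 11 gives k = 11, consistent with x(π) = 11π/2. Therefore the specific cycloid is
    x(θ) = (11/2)(θ − sin θ),   y(θ) = (11/2)(1 − cos θ).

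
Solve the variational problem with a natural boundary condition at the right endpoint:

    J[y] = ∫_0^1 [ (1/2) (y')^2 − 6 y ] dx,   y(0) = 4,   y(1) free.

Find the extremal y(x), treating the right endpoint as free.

The Lagrangian L = (1/2) (y')^2 − 6 y gives
    ∂L/∂y = −6,   ∂L/∂y' = y'.
Euler-Lagrange: d/dx(y') − (−6) = 0, i.e. y'' + 6 = 0, so
    y(x) = −(6/2) x^2 + C1 x + C2.
Fixed left endpoint y(0) = 4 ⇒ C2 = 4.
The right endpoint x = 1 is free, so the natural (transversality) condition is ∂L/∂y' |_{x=1} = 0, i.e. y'(1) = 0.
Compute y'(x) = −6 x + C1, so y'(1) = −6 + C1 = 0 ⇒ C1 = 6.
Therefore the extremal is
    y(x) = −3 x^2 + 6 x + 4.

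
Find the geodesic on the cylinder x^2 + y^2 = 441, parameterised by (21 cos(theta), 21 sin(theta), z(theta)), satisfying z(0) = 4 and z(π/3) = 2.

Parameterise the cylinder of radius R = 21 as
    r(θ) = (21 cos θ, 21 sin θ, z(θ)).
The arc-length element is
    ds = sqrt(441 + (dz/dθ)^2) dθ,
so the Lagrangian is L = sqrt(441 + z'^2).
L depends on z' only, not on z or θ, so ∂L/∂z = 0 and
    ∂L/∂z' = z' / sqrt(441 + z'^2).
The Euler-Lagrange equation gives
    d/dθ( z' / sqrt(441 + z'^2) ) = 0,
so z' is constant. Integrating once:
    z(θ) = a θ + b,
a helix on the cylinder (a straight line when the cylinder is unrolled). The constants a, b are determined by the endpoint conditions.
With endpoint conditions z(0) = 4 and z(π/3) = 2: from z(0) = b we get b = 4, and a·π/3 + 4 = 2 gives a = -6/π, so
    z(θ) = (-6/π) θ + 4.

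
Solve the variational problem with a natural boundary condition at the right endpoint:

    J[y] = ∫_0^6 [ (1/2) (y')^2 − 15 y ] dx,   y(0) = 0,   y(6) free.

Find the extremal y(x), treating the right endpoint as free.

The Lagrangian L = (1/2) (y')^2 − 15 y gives
    ∂L/∂y = −15,   ∂L/∂y' = y'.
Euler-Lagrange: d/dx(y') − (−15) = 0, i.e. y'' + 15 = 0, so
    y(x) = −(15/2) x^2 + C1 x + C2.
Fixed left endpoint y(0) = 0 ⇒ C2 = 0.
The right endpoint x = 6 is free, so the natural (transversality) condition is ∂L/∂y' |_{x=6} = 0, i.e. y'(6) = 0.
Compute y'(x) = −15 x + C1, so y'(6) = −90 + C1 = 0 ⇒ C1 = 90.
Therefore the extremal is
    y(x) = −(15/2) x^2 + 90 x.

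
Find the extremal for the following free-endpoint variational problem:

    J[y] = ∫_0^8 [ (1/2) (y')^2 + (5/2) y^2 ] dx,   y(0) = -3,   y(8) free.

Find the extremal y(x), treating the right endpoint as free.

The Lagrangian L = (1/2) (y')^2 + (5/2) y^2 gives
    ∂L/∂y = 5 y,   ∂L/∂y' = y'.
Euler-Lagrange: y'' − 5 y = 0.
With k = sqrt(5), the general solution is
    y(x) = A cosh(sqrt(5) x) + B sinh(sqrt(5) x).
Fixed left endpoint y(0) = -3 ⇒ A = -3.
The right endpoint x = 8 is free, so the natural (transversality) condition is ∂L/∂y' |_{x=8} = 0, i.e. y'(8) = 0.
Compute y'(x) = A k sinh(k x) + B k cosh(k x), so
    y'(8) = A k sinh(k·8) + B k cosh(k·8) = 0
    ⇒ B = −A tanh(k·8) = 3 tanh(sqrt(5)·8).
Therefore the extremal is
    y(x) = −3 cosh(sqrt(5) x) + 3 tanh(sqrt(5)·8) sinh(sqrt(5) x).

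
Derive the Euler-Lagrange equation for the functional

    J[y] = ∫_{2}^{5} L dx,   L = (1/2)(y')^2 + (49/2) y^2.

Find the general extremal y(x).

The Lagrangian is L = (1/2)(y')^2 + (49/2) y^2.
∂L/∂y = 49y.
∂L/∂y' = y'.
The Euler-Lagrange equation d/dx(∂L/∂y') − ∂L/∂y = 0 becomes:
    y'' - 49 y = 0
General solution: y(x) = A e^(7x) + B e^(-7x), where A and B are arbitrary constants fixed by the endpoint conditions.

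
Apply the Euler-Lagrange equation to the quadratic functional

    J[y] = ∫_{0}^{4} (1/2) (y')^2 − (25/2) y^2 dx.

The Lagrangian is L = (1/2) (y')^2 − (25/2) y^2.
Compute ∂L/∂y = -25y, ∂L/∂y' = y'.
The Euler-Lagrange equation d/dx(∂L/∂y') − ∂L/∂y = 0 reduces to
    y'' + 25 y = 0.
Its general solution is
    y(x) = A sin(5x) + B cos(5x),
with A, B fixed by the endpoint conditions.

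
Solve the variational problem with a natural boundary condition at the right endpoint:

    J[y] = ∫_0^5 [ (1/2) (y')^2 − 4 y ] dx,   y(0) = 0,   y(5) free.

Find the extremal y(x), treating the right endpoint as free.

The Lagrangian L = (1/2) (y')^2 − 4 y gives
    ∂L/∂y = −4,   ∂L/∂y' = y'.
Euler-Lagrange: d/dx(y') − (−4) = 0, i.e. y'' + 4 = 0, so
    y(x) = −(4/2) x^2 + C1 x + C2.
Fixed left endpoint y(0) = 0 ⇒ C2 = 0.
The right endpoint x = 5 is free, so the natural (transversality) condition is ∂L/∂y' |_{x=5} = 0, i.e. y'(5) = 0.
Compute y'(x) = −4 x + C1, so y'(5) = −20 + C1 = 0 ⇒ C1 = 20.
Therefore the extremal is
    y(x) = −2 x^2 + 20 x.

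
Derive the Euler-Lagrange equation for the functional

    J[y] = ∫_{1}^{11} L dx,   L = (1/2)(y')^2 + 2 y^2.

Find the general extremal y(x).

The Lagrangian is L = (1/2)(y')^2 + 2 y^2.
∂L/∂y = 4y.
∂L/∂y' = y'.
The Euler-Lagrange equation d/dx(∂L/∂y') − ∂L/∂y = 0 becomes:
    y'' - 4 y = 0
General solution: y(x) = A e^(2x) + B e^(-2x), where A and B are arbitrary constants fixed by the endpoint conditions.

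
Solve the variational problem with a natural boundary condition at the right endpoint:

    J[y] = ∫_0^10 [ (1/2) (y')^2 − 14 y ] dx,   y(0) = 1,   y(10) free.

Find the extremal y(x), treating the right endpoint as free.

The Lagrangian L = (1/2) (y')^2 − 14 y gives
    ∂L/∂y = −14,   ∂L/∂y' = y'.
Euler-Lagrange: d/dx(y') − (−14) = 0, i.e. y'' + 14 = 0, so
    y(x) = −(14/2) x^2 + C1 x + C2.
Fixed left endpoint y(0) = 1 ⇒ C2 = 1.
The right endpoint x = 10 is free, so the natural (transversality) condition is ∂L/∂y' |_{x=10} = 0, i.e. y'(10) = 0.
Compute y'(x) = −14 x + C1, so y'(10) = −140 + C1 = 0 ⇒ C1 = 140.
Therefore the extremal is
    y(x) = −7 x^2 + 140 x + 1.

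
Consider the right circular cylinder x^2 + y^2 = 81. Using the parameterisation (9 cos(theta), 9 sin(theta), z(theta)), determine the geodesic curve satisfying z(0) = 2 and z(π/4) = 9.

Parameterise the cylinder of radius R = 9 as
    r(θ) = (9 cos θ, 9 sin θ, z(θ)).
The arc-length element is
    ds = sqrt(81 + (dz/dθ)^2) dθ,
so the Lagrangian is L = sqrt(81 + z'^2).
L depends on z' only, not on z or θ, so ∂L/∂z = 0 and
    ∂L/∂z' = z' / sqrt(81 + z'^2).
The Euler-Lagrange equation gives
    d/dθ( z' / sqrt(81 + z'^2) ) = 0,
so z' is constant. Integrating once:
    z(θ) = a θ + b,
a helix on the cylinder (a straight line when the cylinder is unrolled). The constants a, b are determined by the endpoint conditions.
With endpoint conditions z(0) = 2 and z(π/4) = 9: from z(0) = b we get b = 2, and a·π/4 + 2 = 9 gives a = 28/π, so
    z(θ) = (28/π) θ + 2.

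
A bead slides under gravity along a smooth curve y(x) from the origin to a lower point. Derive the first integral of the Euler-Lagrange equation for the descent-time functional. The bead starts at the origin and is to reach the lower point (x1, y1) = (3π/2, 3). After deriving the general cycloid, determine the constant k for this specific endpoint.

The Lagrangian L = sqrt((1 + y'^2) / y) has no explicit x dependence, so the Beltrami identity applies:
    L − y' ∂L/∂y' = C.
Compute ∂L/∂y' = y' / sqrt(y (1 + y'^2)).
Substitute:
    sqrt((1 + y'^2)/y) − y'·y' / sqrt(y (1 + y'^2))
    = (1 + y'^2) / sqrt(y (1 + y'^2)) − y'^2 / sqrt(y (1 + y'^2))
    = 1 / sqrt(y (1 + y'^2)) = C.
Squaring and rearranging gives the first integral
    y (1 + y'^2) = 1/C^2 =: k   (constant).
Solving this first-order ODE by the substitution
    y = (k/2)(1 − cos θ)
yields the cycloid parameterisation
    x(θ) = (k/2)(θ − sin θ),   y(θ) = (k/2)(1 − cos θ).
The constant k is fixed by the endpoint condition.
Now fit the given lower endpoint (x1, y1) = (3π/2, 3). At the bottom of the first arch (θ = π), the parametric equations give
    y(π) = (k/2)(1 − cos π) = k,
    x(π) = (k/2)(π − sin π) = kπ/2.
Matching y(π) = 3 gives k = 3, consistent with x(π) = 3π/2. Therefore the specific cycloid is
    x(θ) = (3/2)(θ − sin θ),   y(θ) = (3/2)(1 − cos θ).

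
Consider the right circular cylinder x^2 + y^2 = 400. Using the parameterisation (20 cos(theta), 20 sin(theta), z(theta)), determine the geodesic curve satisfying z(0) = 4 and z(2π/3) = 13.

Parameterise the cylinder of radius R = 20 as
    r(θ) = (20 cos θ, 20 sin θ, z(θ)).
The arc-length element is
    ds = sqrt(400 + (dz/dθ)^2) dθ,
so the Lagrangian is L = sqrt(400 + z'^2).
L depends on z' only, not on z or θ, so ∂L/∂z = 0 and
    ∂L/∂z' = z' / sqrt(400 + z'^2).
The Euler-Lagrange equation gives
    d/dθ( z' / sqrt(400 + z'^2) ) = 0,
so z' is constant. Integrating once:
    z(θ) = a θ + b,
a helix on the cylinder (a straight line when the cylinder is unrolled). The constants a, b are determined by the endpoint conditions.
With endpoint conditions z(0) = 4 and z(2π/3) = 13: from z(0) = b we get b = 4, and a·2π/3 + 4 = 13 gives a = 27/(2π), so
    z(θ) = (27/(2π)) θ + 4.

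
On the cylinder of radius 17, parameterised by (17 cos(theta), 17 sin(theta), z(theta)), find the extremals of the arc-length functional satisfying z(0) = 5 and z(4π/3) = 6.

Parameterise the cylinder of radius R = 17 as
    r(θ) = (17 cos θ, 17 sin θ, z(θ)).
The arc-length element is
    ds = sqrt(289 + (dz/dθ)^2) dθ,
so the Lagrangian is L = sqrt(289 + z'^2).
L depends on z' only, not on z or θ, so ∂L/∂z = 0 and
    ∂L/∂z' = z' / sqrt(289 + z'^2).
The Euler-Lagrange equation gives
    d/dθ( z' / sqrt(289 + z'^2) ) = 0,
so z' is constant. Integrating once:
    z(θ) = a θ + b,
a helix on the cylinder (a straight line when the cylinder is unrolled). The constants a, b are determined by the endpoint conditions.
With endpoint conditions z(0) = 5 and z(4π/3) = 6: from z(0) = b we get b = 5, and a·4π/3 + 5 = 6 gives a = 3/(4π), so
    z(θ) = (3/(4π)) θ + 5.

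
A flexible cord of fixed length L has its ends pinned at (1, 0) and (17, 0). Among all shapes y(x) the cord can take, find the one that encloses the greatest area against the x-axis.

Set up the augmented Lagrangian using a multiplier λ for the length constraint:
    F(y, y') = y − λ sqrt(1 + y'^2).
F has no explicit x dependence, so the Beltrami identity yields a first integral
    F − y' ∂F/∂y' = C.
Compute ∂F/∂y' = −λ y' / sqrt(1 + y'^2). Then
    y − λ sqrt(1 + y'^2) + λ y'^2 / sqrt(1 + y'^2) = C
    ⇒  y − λ / sqrt(1 + y'^2) = C.
Solving for y' and integrating gives
    (x − a)^2 + (y − b)^2 = λ^2,
a circular arc of radius λ. The constants a, b are determined by the endpoint conditions y(1) = y(17) = 0, and λ is fixed implicitly by the length constraint
    ∫_{1}^{17} sqrt(1 + y'^2) dx = L.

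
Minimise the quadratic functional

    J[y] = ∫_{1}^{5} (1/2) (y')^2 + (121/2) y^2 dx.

The Lagrangian is L = (1/2) (y')^2 + (121/2) y^2.
Compute ∂L/∂y = 121y, ∂L/∂y' = y'.
The Euler-Lagrange equation d/dx(∂L/∂y') − ∂L/∂y = 0 reduces to
    y'' − 121 y = 0.
Its general solution is
    y(x) = A e^(11x) + B e^(−11x),
with A, B fixed by the endpoint conditions.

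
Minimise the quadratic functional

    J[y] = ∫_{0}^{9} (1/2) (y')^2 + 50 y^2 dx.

The Lagrangian is L = (1/2) (y')^2 + 50 y^2.
Compute ∂L/∂y = 100y, ∂L/∂y' = y'.
The Euler-Lagrange equation d/dx(∂L/∂y') − ∂L/∂y = 0 reduces to
    y'' − 100 y = 0.
Its general solution is
    y(x) = A e^(10x) + B e^(−10x),
with A, B fixed by the endpoint conditions.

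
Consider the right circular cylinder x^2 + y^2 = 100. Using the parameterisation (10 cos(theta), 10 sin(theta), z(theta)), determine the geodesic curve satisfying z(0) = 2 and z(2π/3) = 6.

Parameterise the cylinder of radius R = 10 as
    r(θ) = (10 cos θ, 10 sin θ, z(θ)).
The arc-length element is
    ds = sqrt(100 + (dz/dθ)^2) dθ,
so the Lagrangian is L = sqrt(100 + z'^2).
L depends on z' only, not on z or θ, so ∂L/∂z = 0 and
    ∂L/∂z' = z' / sqrt(100 + z'^2).
The Euler-Lagrange equation gives
    d/dθ( z' / sqrt(100 + z'^2) ) = 0,
so z' is constant. Integrating once:
    z(θ) = a θ + b,
a helix on the cylinder (a straight line when the cylinder is unrolled). The constants a, b are determined by the endpoint conditions.
With endpoint conditions z(0) = 2 and z(2π/3) = 6: from z(0) = b we get b = 2, and a·2π/3 + 2 = 6 gives a = 6/π, so
    z(θ) = (6/π) θ + 2.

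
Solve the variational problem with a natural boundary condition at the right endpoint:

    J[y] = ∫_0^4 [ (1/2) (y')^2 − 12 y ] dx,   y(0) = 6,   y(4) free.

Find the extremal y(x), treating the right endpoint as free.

The Lagrangian L = (1/2) (y')^2 − 12 y gives
    ∂L/∂y = −12,   ∂L/∂y' = y'.
Euler-Lagrange: d/dx(y') − (−12) = 0, i.e. y'' + 12 = 0, so
    y(x) = −(12/2) x^2 + C1 x + C2.
Fixed left endpoint y(0) = 6 ⇒ C2 = 6.
The right endpoint x = 4 is free, so the natural (transversality) condition is ∂L/∂y' |_{x=4} = 0, i.e. y'(4) = 0.
Compute y'(x) = −12 x + C1, so y'(4) = −48 + C1 = 0 ⇒ C1 = 48.
Therefore the extremal is
    y(x) = −6 x^2 + 48 x + 6.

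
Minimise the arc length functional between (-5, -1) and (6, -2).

Arc-length functional: J[y] = ∫ sqrt(1 + (y')^2) dx.
Lagrangian L = sqrt(1 + (y')^2) has no explicit y dependence, so ∂L/∂y = 0 and the Euler-Lagrange equation gives
    d/dx( y' / sqrt(1 + (y')^2) ) = 0  ⇒  y' / sqrt(1 + (y')^2) = const.
Hence y' is constant, so y(x) is affine.
Fitting the endpoints (-5, -1) and (6, -2):
    slope m = ((-2) − (-1)) / (6 − (-5)) = -1/11,
    intercept c = (-1) − m·(-5) = -16/11.
Extremal: y(x) = (-1/11) x - 16/11.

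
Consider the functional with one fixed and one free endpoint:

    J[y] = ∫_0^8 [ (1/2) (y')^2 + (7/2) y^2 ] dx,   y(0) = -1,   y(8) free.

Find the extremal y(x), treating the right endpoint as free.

The Lagrangian L = (1/2) (y')^2 + (7/2) y^2 gives
    ∂L/∂y = 7 y,   ∂L/∂y' = y'.
Euler-Lagrange: y'' − 7 y = 0.
With k = sqrt(7), the general solution is
    y(x) = A cosh(sqrt(7) x) + B sinh(sqrt(7) x).
Fixed left endpoint y(0) = -1 ⇒ A = -1.
The right endpoint x = 8 is free, so the natural (transversality) condition is ∂L/∂y' |_{x=8} = 0, i.e. y'(8) = 0.
Compute y'(x) = A k sinh(k x) + B k cosh(k x), so
    y'(8) = A k sinh(k·8) + B k cosh(k·8) = 0
    ⇒ B = −A tanh(k·8) = tanh(sqrt(7)·8).
Therefore the extremal is
    y(x) = −cosh(sqrt(7) x) + tanh(sqrt(7)·8) sinh(sqrt(7) x).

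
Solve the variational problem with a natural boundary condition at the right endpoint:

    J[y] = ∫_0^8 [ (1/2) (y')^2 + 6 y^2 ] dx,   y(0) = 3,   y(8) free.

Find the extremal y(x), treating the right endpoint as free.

The Lagrangian L = (1/2) (y')^2 + 6 y^2 gives
    ∂L/∂y = 12 y,   ∂L/∂y' = y'.
Euler-Lagrange: y'' − 12 y = 0.
With k = sqrt(12), the general solution is
    y(x) = A cosh(sqrt(12) x) + B sinh(sqrt(12) x).
Fixed left endpoint y(0) = 3 ⇒ A = 3.
The right endpoint x = 8 is free, so the natural (transversality) condition is ∂L/∂y' |_{x=8} = 0, i.e. y'(8) = 0.
Compute y'(x) = A k sinh(k x) + B k cosh(k x), so
    y'(8) = A k sinh(k·8) + B k cosh(k·8) = 0
    ⇒ B = −A tanh(k·8) = − 3 tanh(sqrt(12)·8).
Therefore the extremal is
    y(x) = 3 cosh(sqrt(12) x) − 3 tanh(sqrt(12)·8) sinh(sqrt(12) x).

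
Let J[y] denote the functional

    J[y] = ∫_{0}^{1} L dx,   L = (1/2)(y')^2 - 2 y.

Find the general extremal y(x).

The Lagrangian is L = (1/2)(y')^2 - 2 y.
∂L/∂y = -2.
∂L/∂y' = y'.
The Euler-Lagrange equation d/dx(∂L/∂y') − ∂L/∂y = 0 becomes:
    y'' + 2 = 0
General solution: y(x) = -x^2 + A x + B, where A and B are arbitrary constants fixed by the endpoint conditions.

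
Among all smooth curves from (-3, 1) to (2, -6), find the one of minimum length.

Arc-length functional: J[y] = ∫ sqrt(1 + (y')^2) dx.
Lagrangian L = sqrt(1 + (y')^2) has no explicit y dependence, so ∂L/∂y = 0 and the Euler-Lagrange equation gives
    d/dx( y' / sqrt(1 + (y')^2) ) = 0  ⇒  y' / sqrt(1 + (y')^2) = const.
Hence y' is constant, so y(x) is affine.
Fitting the endpoints (-3, 1) and (2, -6):
    slope m = ((-6) − 1) / (2 − (-3)) = -7/5,
    intercept c = 1 − m·(-3) = -16/5.
Extremal: y(x) = (-7/5) x - 16/5.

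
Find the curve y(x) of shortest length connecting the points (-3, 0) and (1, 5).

Arc-length functional: J[y] = ∫ sqrt(1 + (y')^2) dx.
Lagrangian L = sqrt(1 + (y')^2) has no explicit y dependence, so ∂L/∂y = 0 and the Euler-Lagrange equation gives
    d/dx( y' / sqrt(1 + (y')^2) ) = 0  ⇒  y' / sqrt(1 + (y')^2) = const.
Hence y' is constant, so y(x) is affine.
Fitting the endpoints (-3, 0) and (1, 5):
    slope m = (5 − 0) / (1 − (-3)) = 5/4,
    intercept c = 0 − m·(-3) = 15/4.
Extremal: y(x) = (5/4) x + 15/4.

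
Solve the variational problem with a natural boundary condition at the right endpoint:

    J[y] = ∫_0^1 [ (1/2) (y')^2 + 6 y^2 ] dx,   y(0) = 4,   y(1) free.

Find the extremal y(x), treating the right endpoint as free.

The Lagrangian L = (1/2) (y')^2 + 6 y^2 gives
    ∂L/∂y = 12 y,   ∂L/∂y' = y'.
Euler-Lagrange: y'' − 12 y = 0.
With k = sqrt(12), the general solution is
    y(x) = A cosh(sqrt(12) x) + B sinh(sqrt(12) x).
Fixed left endpoint y(0) = 4 ⇒ A = 4.
The right endpoint x = 1 is free, so the natural (transversality) condition is ∂L/∂y' |_{x=1} = 0, i.e. y'(1) = 0.
Compute y'(x) = A k sinh(k x) + B k cosh(k x), so
    y'(1) = A k sinh(k·1) + B k cosh(k·1) = 0
    ⇒ B = −A tanh(k·1) = − 4 tanh(sqrt(12)·1).
Therefore the extremal is
    y(x) = 4 cosh(sqrt(12) x) − 4 tanh(sqrt(12)·1) sinh(sqrt(12) x).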